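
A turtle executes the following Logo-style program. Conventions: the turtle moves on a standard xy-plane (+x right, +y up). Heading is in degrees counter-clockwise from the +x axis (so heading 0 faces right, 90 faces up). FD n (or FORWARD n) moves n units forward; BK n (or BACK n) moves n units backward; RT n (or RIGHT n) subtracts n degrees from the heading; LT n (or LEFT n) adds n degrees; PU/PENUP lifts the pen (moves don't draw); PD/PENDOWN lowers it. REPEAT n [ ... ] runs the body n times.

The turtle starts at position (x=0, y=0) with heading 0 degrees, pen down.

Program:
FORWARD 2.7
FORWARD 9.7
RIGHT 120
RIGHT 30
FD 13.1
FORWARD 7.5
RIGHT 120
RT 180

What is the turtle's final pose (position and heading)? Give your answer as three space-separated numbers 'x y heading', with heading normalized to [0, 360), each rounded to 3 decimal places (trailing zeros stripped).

Answer: -5.44 -10.3 270

Derivation:
Executing turtle program step by step:
Start: pos=(0,0), heading=0, pen down
FD 2.7: (0,0) -> (2.7,0) [heading=0, draw]
FD 9.7: (2.7,0) -> (12.4,0) [heading=0, draw]
RT 120: heading 0 -> 240
RT 30: heading 240 -> 210
FD 13.1: (12.4,0) -> (1.055,-6.55) [heading=210, draw]
FD 7.5: (1.055,-6.55) -> (-5.44,-10.3) [heading=210, draw]
RT 120: heading 210 -> 90
RT 180: heading 90 -> 270
Final: pos=(-5.44,-10.3), heading=270, 4 segment(s) drawn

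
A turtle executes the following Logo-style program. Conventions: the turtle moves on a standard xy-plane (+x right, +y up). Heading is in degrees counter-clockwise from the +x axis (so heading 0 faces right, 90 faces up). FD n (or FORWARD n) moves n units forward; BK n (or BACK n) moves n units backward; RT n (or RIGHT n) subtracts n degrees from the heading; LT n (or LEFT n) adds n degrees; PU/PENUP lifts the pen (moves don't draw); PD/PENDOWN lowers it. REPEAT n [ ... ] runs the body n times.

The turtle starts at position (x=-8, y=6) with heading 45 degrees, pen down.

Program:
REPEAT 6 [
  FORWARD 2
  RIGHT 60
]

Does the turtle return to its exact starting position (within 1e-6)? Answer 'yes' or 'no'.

Answer: yes

Derivation:
Executing turtle program step by step:
Start: pos=(-8,6), heading=45, pen down
REPEAT 6 [
  -- iteration 1/6 --
  FD 2: (-8,6) -> (-6.586,7.414) [heading=45, draw]
  RT 60: heading 45 -> 345
  -- iteration 2/6 --
  FD 2: (-6.586,7.414) -> (-4.654,6.897) [heading=345, draw]
  RT 60: heading 345 -> 285
  -- iteration 3/6 --
  FD 2: (-4.654,6.897) -> (-4.136,4.965) [heading=285, draw]
  RT 60: heading 285 -> 225
  -- iteration 4/6 --
  FD 2: (-4.136,4.965) -> (-5.551,3.551) [heading=225, draw]
  RT 60: heading 225 -> 165
  -- iteration 5/6 --
  FD 2: (-5.551,3.551) -> (-7.482,4.068) [heading=165, draw]
  RT 60: heading 165 -> 105
  -- iteration 6/6 --
  FD 2: (-7.482,4.068) -> (-8,6) [heading=105, draw]
  RT 60: heading 105 -> 45
]
Final: pos=(-8,6), heading=45, 6 segment(s) drawn

Start position: (-8, 6)
Final position: (-8, 6)
Distance = 0; < 1e-6 -> CLOSED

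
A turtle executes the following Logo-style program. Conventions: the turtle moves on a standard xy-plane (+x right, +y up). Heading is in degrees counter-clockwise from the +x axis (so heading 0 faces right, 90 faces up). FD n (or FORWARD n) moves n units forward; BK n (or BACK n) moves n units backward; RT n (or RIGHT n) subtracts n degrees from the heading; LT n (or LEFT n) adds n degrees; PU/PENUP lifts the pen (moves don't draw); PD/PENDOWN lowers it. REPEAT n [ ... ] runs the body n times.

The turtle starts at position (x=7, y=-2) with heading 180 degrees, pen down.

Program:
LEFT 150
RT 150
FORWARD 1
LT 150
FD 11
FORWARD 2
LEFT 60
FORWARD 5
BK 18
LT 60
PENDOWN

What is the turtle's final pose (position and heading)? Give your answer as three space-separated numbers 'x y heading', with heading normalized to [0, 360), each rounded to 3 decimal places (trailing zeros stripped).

Executing turtle program step by step:
Start: pos=(7,-2), heading=180, pen down
LT 150: heading 180 -> 330
RT 150: heading 330 -> 180
FD 1: (7,-2) -> (6,-2) [heading=180, draw]
LT 150: heading 180 -> 330
FD 11: (6,-2) -> (15.526,-7.5) [heading=330, draw]
FD 2: (15.526,-7.5) -> (17.258,-8.5) [heading=330, draw]
LT 60: heading 330 -> 30
FD 5: (17.258,-8.5) -> (21.588,-6) [heading=30, draw]
BK 18: (21.588,-6) -> (6,-15) [heading=30, draw]
LT 60: heading 30 -> 90
PD: pen down
Final: pos=(6,-15), heading=90, 5 segment(s) drawn

Answer: 6 -15 90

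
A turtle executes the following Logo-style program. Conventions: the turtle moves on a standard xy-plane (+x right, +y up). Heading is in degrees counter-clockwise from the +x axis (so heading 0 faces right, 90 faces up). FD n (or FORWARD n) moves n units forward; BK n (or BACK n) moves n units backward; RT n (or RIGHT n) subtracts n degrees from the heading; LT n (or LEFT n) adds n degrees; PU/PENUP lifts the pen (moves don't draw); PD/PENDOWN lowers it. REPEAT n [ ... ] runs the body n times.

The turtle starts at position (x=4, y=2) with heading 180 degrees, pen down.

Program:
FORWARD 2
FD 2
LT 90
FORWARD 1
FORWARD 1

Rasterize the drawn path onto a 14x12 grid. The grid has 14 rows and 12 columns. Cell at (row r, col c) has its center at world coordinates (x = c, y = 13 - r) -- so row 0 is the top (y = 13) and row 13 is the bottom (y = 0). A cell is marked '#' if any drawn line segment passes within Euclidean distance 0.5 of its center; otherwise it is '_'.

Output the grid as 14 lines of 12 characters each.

Answer: ____________
____________
____________
____________
____________
____________
____________
____________
____________
____________
____________
#####_______
#___________
#___________

Derivation:
Segment 0: (4,2) -> (2,2)
Segment 1: (2,2) -> (0,2)
Segment 2: (0,2) -> (-0,1)
Segment 3: (-0,1) -> (-0,0)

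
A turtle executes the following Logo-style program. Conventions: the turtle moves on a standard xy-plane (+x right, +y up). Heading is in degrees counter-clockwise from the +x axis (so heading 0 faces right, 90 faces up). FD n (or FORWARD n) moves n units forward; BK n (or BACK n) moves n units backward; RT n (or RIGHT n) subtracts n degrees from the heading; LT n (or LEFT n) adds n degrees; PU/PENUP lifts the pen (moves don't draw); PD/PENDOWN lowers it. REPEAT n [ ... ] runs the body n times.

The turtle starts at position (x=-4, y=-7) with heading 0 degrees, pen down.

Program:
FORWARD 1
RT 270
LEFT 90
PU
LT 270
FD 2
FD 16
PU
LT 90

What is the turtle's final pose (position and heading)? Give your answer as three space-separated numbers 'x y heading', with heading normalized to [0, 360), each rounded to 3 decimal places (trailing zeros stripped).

Executing turtle program step by step:
Start: pos=(-4,-7), heading=0, pen down
FD 1: (-4,-7) -> (-3,-7) [heading=0, draw]
RT 270: heading 0 -> 90
LT 90: heading 90 -> 180
PU: pen up
LT 270: heading 180 -> 90
FD 2: (-3,-7) -> (-3,-5) [heading=90, move]
FD 16: (-3,-5) -> (-3,11) [heading=90, move]
PU: pen up
LT 90: heading 90 -> 180
Final: pos=(-3,11), heading=180, 1 segment(s) drawn

Answer: -3 11 180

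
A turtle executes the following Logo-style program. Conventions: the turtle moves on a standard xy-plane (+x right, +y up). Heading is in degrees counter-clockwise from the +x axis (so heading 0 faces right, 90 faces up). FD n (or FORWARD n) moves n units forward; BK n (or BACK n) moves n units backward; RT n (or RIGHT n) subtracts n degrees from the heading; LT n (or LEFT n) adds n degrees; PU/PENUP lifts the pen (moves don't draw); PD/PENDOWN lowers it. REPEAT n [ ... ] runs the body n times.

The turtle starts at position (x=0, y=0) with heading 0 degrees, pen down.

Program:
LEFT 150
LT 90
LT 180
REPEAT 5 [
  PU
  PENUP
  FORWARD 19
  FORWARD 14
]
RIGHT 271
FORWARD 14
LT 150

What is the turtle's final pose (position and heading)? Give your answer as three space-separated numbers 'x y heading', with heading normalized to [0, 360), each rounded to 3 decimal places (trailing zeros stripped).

Answer: 70.5 150.105 299

Derivation:
Executing turtle program step by step:
Start: pos=(0,0), heading=0, pen down
LT 150: heading 0 -> 150
LT 90: heading 150 -> 240
LT 180: heading 240 -> 60
REPEAT 5 [
  -- iteration 1/5 --
  PU: pen up
  PU: pen up
  FD 19: (0,0) -> (9.5,16.454) [heading=60, move]
  FD 14: (9.5,16.454) -> (16.5,28.579) [heading=60, move]
  -- iteration 2/5 --
  PU: pen up
  PU: pen up
  FD 19: (16.5,28.579) -> (26,45.033) [heading=60, move]
  FD 14: (26,45.033) -> (33,57.158) [heading=60, move]
  -- iteration 3/5 --
  PU: pen up
  PU: pen up
  FD 19: (33,57.158) -> (42.5,73.612) [heading=60, move]
  FD 14: (42.5,73.612) -> (49.5,85.737) [heading=60, move]
  -- iteration 4/5 --
  PU: pen up
  PU: pen up
  FD 19: (49.5,85.737) -> (59,102.191) [heading=60, move]
  FD 14: (59,102.191) -> (66,114.315) [heading=60, move]
  -- iteration 5/5 --
  PU: pen up
  PU: pen up
  FD 19: (66,114.315) -> (75.5,130.77) [heading=60, move]
  FD 14: (75.5,130.77) -> (82.5,142.894) [heading=60, move]
]
RT 271: heading 60 -> 149
FD 14: (82.5,142.894) -> (70.5,150.105) [heading=149, move]
LT 150: heading 149 -> 299
Final: pos=(70.5,150.105), heading=299, 0 segment(s) drawn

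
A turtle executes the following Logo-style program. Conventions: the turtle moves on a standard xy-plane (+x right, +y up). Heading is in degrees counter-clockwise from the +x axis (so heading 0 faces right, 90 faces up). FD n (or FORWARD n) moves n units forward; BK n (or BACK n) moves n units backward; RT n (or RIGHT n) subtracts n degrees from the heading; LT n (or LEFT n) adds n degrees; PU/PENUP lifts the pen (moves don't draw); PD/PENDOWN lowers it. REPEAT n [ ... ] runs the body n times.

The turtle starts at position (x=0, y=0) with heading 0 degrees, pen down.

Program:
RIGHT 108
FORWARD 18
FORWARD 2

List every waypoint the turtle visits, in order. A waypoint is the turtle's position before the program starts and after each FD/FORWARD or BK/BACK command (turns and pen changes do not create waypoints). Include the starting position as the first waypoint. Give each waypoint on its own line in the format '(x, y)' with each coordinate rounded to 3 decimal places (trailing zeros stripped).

Answer: (0, 0)
(-5.562, -17.119)
(-6.18, -19.021)

Derivation:
Executing turtle program step by step:
Start: pos=(0,0), heading=0, pen down
RT 108: heading 0 -> 252
FD 18: (0,0) -> (-5.562,-17.119) [heading=252, draw]
FD 2: (-5.562,-17.119) -> (-6.18,-19.021) [heading=252, draw]
Final: pos=(-6.18,-19.021), heading=252, 2 segment(s) drawn
Waypoints (3 total):
(0, 0)
(-5.562, -17.119)
(-6.18, -19.021)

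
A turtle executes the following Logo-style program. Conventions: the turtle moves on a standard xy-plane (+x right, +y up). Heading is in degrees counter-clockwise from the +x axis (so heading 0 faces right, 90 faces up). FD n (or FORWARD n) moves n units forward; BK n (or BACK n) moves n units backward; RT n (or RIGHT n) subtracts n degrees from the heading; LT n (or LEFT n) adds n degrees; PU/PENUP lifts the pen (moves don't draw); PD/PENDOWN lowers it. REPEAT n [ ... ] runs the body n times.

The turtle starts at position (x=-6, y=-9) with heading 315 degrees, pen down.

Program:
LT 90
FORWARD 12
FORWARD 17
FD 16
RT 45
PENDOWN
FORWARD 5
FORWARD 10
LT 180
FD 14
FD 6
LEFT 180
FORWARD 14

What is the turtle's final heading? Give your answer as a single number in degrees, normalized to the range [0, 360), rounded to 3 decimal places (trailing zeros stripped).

Executing turtle program step by step:
Start: pos=(-6,-9), heading=315, pen down
LT 90: heading 315 -> 45
FD 12: (-6,-9) -> (2.485,-0.515) [heading=45, draw]
FD 17: (2.485,-0.515) -> (14.506,11.506) [heading=45, draw]
FD 16: (14.506,11.506) -> (25.82,22.82) [heading=45, draw]
RT 45: heading 45 -> 0
PD: pen down
FD 5: (25.82,22.82) -> (30.82,22.82) [heading=0, draw]
FD 10: (30.82,22.82) -> (40.82,22.82) [heading=0, draw]
LT 180: heading 0 -> 180
FD 14: (40.82,22.82) -> (26.82,22.82) [heading=180, draw]
FD 6: (26.82,22.82) -> (20.82,22.82) [heading=180, draw]
LT 180: heading 180 -> 0
FD 14: (20.82,22.82) -> (34.82,22.82) [heading=0, draw]
Final: pos=(34.82,22.82), heading=0, 8 segment(s) drawn

Answer: 0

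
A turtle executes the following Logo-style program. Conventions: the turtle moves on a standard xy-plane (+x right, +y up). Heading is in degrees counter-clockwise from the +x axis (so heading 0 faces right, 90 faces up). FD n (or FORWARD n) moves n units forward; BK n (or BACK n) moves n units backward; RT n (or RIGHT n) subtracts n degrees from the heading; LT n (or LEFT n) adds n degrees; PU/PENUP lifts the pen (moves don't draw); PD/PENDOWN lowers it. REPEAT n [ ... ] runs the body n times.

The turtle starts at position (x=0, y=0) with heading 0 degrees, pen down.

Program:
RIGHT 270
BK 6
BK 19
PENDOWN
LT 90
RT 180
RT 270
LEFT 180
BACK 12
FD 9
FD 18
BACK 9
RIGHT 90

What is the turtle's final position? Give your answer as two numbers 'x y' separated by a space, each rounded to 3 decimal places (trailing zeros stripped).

Answer: 0 -31

Derivation:
Executing turtle program step by step:
Start: pos=(0,0), heading=0, pen down
RT 270: heading 0 -> 90
BK 6: (0,0) -> (0,-6) [heading=90, draw]
BK 19: (0,-6) -> (0,-25) [heading=90, draw]
PD: pen down
LT 90: heading 90 -> 180
RT 180: heading 180 -> 0
RT 270: heading 0 -> 90
LT 180: heading 90 -> 270
BK 12: (0,-25) -> (0,-13) [heading=270, draw]
FD 9: (0,-13) -> (0,-22) [heading=270, draw]
FD 18: (0,-22) -> (0,-40) [heading=270, draw]
BK 9: (0,-40) -> (0,-31) [heading=270, draw]
RT 90: heading 270 -> 180
Final: pos=(0,-31), heading=180, 6 segment(s) drawn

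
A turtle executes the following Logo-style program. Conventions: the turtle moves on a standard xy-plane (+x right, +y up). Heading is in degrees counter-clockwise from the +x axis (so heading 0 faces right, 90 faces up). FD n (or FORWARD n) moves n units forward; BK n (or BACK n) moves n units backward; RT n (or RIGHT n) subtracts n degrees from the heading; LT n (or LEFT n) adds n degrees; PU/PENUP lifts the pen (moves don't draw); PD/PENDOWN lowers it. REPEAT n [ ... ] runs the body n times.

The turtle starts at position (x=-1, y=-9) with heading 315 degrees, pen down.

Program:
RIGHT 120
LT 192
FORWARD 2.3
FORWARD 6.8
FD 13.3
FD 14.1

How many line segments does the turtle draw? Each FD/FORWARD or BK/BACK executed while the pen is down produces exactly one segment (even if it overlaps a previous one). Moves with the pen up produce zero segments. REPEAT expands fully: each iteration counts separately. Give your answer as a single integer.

Answer: 4

Derivation:
Executing turtle program step by step:
Start: pos=(-1,-9), heading=315, pen down
RT 120: heading 315 -> 195
LT 192: heading 195 -> 27
FD 2.3: (-1,-9) -> (1.049,-7.956) [heading=27, draw]
FD 6.8: (1.049,-7.956) -> (7.108,-4.869) [heading=27, draw]
FD 13.3: (7.108,-4.869) -> (18.959,1.169) [heading=27, draw]
FD 14.1: (18.959,1.169) -> (31.522,7.571) [heading=27, draw]
Final: pos=(31.522,7.571), heading=27, 4 segment(s) drawn
Segments drawn: 4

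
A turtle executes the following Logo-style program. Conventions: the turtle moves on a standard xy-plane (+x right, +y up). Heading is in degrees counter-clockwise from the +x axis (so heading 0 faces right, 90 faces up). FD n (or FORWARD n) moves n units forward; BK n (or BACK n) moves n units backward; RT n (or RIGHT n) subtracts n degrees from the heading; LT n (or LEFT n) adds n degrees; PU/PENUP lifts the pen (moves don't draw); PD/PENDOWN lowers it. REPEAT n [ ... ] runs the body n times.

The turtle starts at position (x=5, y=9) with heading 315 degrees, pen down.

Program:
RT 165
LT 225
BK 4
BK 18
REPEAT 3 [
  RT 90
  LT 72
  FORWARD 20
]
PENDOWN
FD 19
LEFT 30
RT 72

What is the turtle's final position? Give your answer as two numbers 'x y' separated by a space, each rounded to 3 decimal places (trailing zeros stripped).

Answer: 52.703 -29.452

Derivation:
Executing turtle program step by step:
Start: pos=(5,9), heading=315, pen down
RT 165: heading 315 -> 150
LT 225: heading 150 -> 15
BK 4: (5,9) -> (1.136,7.965) [heading=15, draw]
BK 18: (1.136,7.965) -> (-16.25,3.306) [heading=15, draw]
REPEAT 3 [
  -- iteration 1/3 --
  RT 90: heading 15 -> 285
  LT 72: heading 285 -> 357
  FD 20: (-16.25,3.306) -> (3.722,2.259) [heading=357, draw]
  -- iteration 2/3 --
  RT 90: heading 357 -> 267
  LT 72: heading 267 -> 339
  FD 20: (3.722,2.259) -> (22.394,-4.908) [heading=339, draw]
  -- iteration 3/3 --
  RT 90: heading 339 -> 249
  LT 72: heading 249 -> 321
  FD 20: (22.394,-4.908) -> (37.937,-17.495) [heading=321, draw]
]
PD: pen down
FD 19: (37.937,-17.495) -> (52.703,-29.452) [heading=321, draw]
LT 30: heading 321 -> 351
RT 72: heading 351 -> 279
Final: pos=(52.703,-29.452), heading=279, 6 segment(s) drawn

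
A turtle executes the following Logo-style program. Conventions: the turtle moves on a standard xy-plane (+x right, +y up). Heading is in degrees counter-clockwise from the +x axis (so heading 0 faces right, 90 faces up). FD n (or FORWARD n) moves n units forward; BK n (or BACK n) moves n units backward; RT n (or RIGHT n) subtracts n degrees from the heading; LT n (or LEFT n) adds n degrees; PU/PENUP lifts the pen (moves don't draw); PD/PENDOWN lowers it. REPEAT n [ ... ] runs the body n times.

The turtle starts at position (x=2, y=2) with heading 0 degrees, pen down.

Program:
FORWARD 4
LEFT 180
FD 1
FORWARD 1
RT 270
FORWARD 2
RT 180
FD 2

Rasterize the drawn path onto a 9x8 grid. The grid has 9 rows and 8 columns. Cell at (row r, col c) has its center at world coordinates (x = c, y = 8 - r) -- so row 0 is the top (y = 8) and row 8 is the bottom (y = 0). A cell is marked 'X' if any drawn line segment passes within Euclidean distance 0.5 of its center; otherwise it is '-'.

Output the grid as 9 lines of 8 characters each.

Answer: --------
--------
--------
--------
--------
--------
--XXXXX-
----X---
----X---

Derivation:
Segment 0: (2,2) -> (6,2)
Segment 1: (6,2) -> (5,2)
Segment 2: (5,2) -> (4,2)
Segment 3: (4,2) -> (4,0)
Segment 4: (4,0) -> (4,2)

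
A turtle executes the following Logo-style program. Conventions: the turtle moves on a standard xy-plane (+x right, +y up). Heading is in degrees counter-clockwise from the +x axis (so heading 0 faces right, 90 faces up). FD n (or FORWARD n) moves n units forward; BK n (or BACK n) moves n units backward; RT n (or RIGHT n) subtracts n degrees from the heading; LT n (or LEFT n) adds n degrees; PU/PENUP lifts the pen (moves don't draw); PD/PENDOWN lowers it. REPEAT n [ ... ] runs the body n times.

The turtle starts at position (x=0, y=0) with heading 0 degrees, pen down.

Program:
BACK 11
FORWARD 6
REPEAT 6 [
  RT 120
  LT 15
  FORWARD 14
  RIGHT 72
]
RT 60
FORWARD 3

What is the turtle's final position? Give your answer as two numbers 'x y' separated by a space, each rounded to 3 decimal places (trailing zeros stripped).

Executing turtle program step by step:
Start: pos=(0,0), heading=0, pen down
BK 11: (0,0) -> (-11,0) [heading=0, draw]
FD 6: (-11,0) -> (-5,0) [heading=0, draw]
REPEAT 6 [
  -- iteration 1/6 --
  RT 120: heading 0 -> 240
  LT 15: heading 240 -> 255
  FD 14: (-5,0) -> (-8.623,-13.523) [heading=255, draw]
  RT 72: heading 255 -> 183
  -- iteration 2/6 --
  RT 120: heading 183 -> 63
  LT 15: heading 63 -> 78
  FD 14: (-8.623,-13.523) -> (-5.713,0.171) [heading=78, draw]
  RT 72: heading 78 -> 6
  -- iteration 3/6 --
  RT 120: heading 6 -> 246
  LT 15: heading 246 -> 261
  FD 14: (-5.713,0.171) -> (-7.903,-13.657) [heading=261, draw]
  RT 72: heading 261 -> 189
  -- iteration 4/6 --
  RT 120: heading 189 -> 69
  LT 15: heading 69 -> 84
  FD 14: (-7.903,-13.657) -> (-6.439,0.267) [heading=84, draw]
  RT 72: heading 84 -> 12
  -- iteration 5/6 --
  RT 120: heading 12 -> 252
  LT 15: heading 252 -> 267
  FD 14: (-6.439,0.267) -> (-7.172,-13.714) [heading=267, draw]
  RT 72: heading 267 -> 195
  -- iteration 6/6 --
  RT 120: heading 195 -> 75
  LT 15: heading 75 -> 90
  FD 14: (-7.172,-13.714) -> (-7.172,0.286) [heading=90, draw]
  RT 72: heading 90 -> 18
]
RT 60: heading 18 -> 318
FD 3: (-7.172,0.286) -> (-4.943,-1.721) [heading=318, draw]
Final: pos=(-4.943,-1.721), heading=318, 9 segment(s) drawn

Answer: -4.943 -1.721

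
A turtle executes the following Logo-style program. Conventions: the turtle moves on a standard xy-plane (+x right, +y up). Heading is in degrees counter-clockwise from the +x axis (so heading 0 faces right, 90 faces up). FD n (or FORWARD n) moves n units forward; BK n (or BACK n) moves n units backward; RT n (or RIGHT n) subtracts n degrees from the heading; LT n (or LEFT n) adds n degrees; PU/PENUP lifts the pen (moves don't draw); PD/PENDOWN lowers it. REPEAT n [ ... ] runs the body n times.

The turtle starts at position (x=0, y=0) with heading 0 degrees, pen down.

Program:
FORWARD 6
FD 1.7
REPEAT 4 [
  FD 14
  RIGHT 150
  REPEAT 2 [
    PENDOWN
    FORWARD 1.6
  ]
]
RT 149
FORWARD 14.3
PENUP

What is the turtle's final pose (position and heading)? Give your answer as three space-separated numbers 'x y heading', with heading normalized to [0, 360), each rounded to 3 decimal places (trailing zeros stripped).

Executing turtle program step by step:
Start: pos=(0,0), heading=0, pen down
FD 6: (0,0) -> (6,0) [heading=0, draw]
FD 1.7: (6,0) -> (7.7,0) [heading=0, draw]
REPEAT 4 [
  -- iteration 1/4 --
  FD 14: (7.7,0) -> (21.7,0) [heading=0, draw]
  RT 150: heading 0 -> 210
  REPEAT 2 [
    -- iteration 1/2 --
    PD: pen down
    FD 1.6: (21.7,0) -> (20.314,-0.8) [heading=210, draw]
    -- iteration 2/2 --
    PD: pen down
    FD 1.6: (20.314,-0.8) -> (18.929,-1.6) [heading=210, draw]
  ]
  -- iteration 2/4 --
  FD 14: (18.929,-1.6) -> (6.804,-8.6) [heading=210, draw]
  RT 150: heading 210 -> 60
  REPEAT 2 [
    -- iteration 1/2 --
    PD: pen down
    FD 1.6: (6.804,-8.6) -> (7.604,-7.214) [heading=60, draw]
    -- iteration 2/2 --
    PD: pen down
    FD 1.6: (7.604,-7.214) -> (8.404,-5.829) [heading=60, draw]
  ]
  -- iteration 3/4 --
  FD 14: (8.404,-5.829) -> (15.404,6.296) [heading=60, draw]
  RT 150: heading 60 -> 270
  REPEAT 2 [
    -- iteration 1/2 --
    PD: pen down
    FD 1.6: (15.404,6.296) -> (15.404,4.696) [heading=270, draw]
    -- iteration 2/2 --
    PD: pen down
    FD 1.6: (15.404,4.696) -> (15.404,3.096) [heading=270, draw]
  ]
  -- iteration 4/4 --
  FD 14: (15.404,3.096) -> (15.404,-10.904) [heading=270, draw]
  RT 150: heading 270 -> 120
  REPEAT 2 [
    -- iteration 1/2 --
    PD: pen down
    FD 1.6: (15.404,-10.904) -> (14.604,-9.519) [heading=120, draw]
    -- iteration 2/2 --
    PD: pen down
    FD 1.6: (14.604,-9.519) -> (13.804,-8.133) [heading=120, draw]
  ]
]
RT 149: heading 120 -> 331
FD 14.3: (13.804,-8.133) -> (26.311,-15.066) [heading=331, draw]
PU: pen up
Final: pos=(26.311,-15.066), heading=331, 15 segment(s) drawn

Answer: 26.311 -15.066 331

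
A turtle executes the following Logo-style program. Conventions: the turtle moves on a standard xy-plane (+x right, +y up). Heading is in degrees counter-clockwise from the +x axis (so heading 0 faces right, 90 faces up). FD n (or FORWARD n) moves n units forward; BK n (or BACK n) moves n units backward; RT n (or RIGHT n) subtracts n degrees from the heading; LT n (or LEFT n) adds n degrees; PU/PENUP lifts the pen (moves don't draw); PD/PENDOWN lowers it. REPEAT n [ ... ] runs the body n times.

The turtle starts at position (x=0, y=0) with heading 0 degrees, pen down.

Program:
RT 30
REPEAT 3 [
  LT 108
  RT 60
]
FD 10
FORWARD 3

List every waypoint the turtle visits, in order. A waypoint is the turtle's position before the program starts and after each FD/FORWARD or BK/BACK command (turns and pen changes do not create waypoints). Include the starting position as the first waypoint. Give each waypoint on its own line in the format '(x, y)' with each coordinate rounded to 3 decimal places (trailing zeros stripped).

Answer: (0, 0)
(-4.067, 9.135)
(-5.288, 11.876)

Derivation:
Executing turtle program step by step:
Start: pos=(0,0), heading=0, pen down
RT 30: heading 0 -> 330
REPEAT 3 [
  -- iteration 1/3 --
  LT 108: heading 330 -> 78
  RT 60: heading 78 -> 18
  -- iteration 2/3 --
  LT 108: heading 18 -> 126
  RT 60: heading 126 -> 66
  -- iteration 3/3 --
  LT 108: heading 66 -> 174
  RT 60: heading 174 -> 114
]
FD 10: (0,0) -> (-4.067,9.135) [heading=114, draw]
FD 3: (-4.067,9.135) -> (-5.288,11.876) [heading=114, draw]
Final: pos=(-5.288,11.876), heading=114, 2 segment(s) drawn
Waypoints (3 total):
(0, 0)
(-4.067, 9.135)
(-5.288, 11.876)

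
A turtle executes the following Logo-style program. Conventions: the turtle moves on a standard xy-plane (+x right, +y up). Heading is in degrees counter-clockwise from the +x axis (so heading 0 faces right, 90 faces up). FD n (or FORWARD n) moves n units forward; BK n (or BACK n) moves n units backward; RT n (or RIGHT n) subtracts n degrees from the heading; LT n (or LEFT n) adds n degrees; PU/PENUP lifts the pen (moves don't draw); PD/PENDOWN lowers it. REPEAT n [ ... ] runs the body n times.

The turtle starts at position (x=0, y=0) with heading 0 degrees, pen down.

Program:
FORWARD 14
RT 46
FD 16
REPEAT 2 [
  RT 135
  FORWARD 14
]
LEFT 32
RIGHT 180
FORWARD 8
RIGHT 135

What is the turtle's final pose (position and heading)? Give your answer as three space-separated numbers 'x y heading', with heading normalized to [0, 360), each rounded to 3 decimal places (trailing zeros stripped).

Executing turtle program step by step:
Start: pos=(0,0), heading=0, pen down
FD 14: (0,0) -> (14,0) [heading=0, draw]
RT 46: heading 0 -> 314
FD 16: (14,0) -> (25.115,-11.509) [heading=314, draw]
REPEAT 2 [
  -- iteration 1/2 --
  RT 135: heading 314 -> 179
  FD 14: (25.115,-11.509) -> (11.117,-11.265) [heading=179, draw]
  -- iteration 2/2 --
  RT 135: heading 179 -> 44
  FD 14: (11.117,-11.265) -> (21.187,-1.54) [heading=44, draw]
]
LT 32: heading 44 -> 76
RT 180: heading 76 -> 256
FD 8: (21.187,-1.54) -> (19.252,-9.302) [heading=256, draw]
RT 135: heading 256 -> 121
Final: pos=(19.252,-9.302), heading=121, 5 segment(s) drawn

Answer: 19.252 -9.302 121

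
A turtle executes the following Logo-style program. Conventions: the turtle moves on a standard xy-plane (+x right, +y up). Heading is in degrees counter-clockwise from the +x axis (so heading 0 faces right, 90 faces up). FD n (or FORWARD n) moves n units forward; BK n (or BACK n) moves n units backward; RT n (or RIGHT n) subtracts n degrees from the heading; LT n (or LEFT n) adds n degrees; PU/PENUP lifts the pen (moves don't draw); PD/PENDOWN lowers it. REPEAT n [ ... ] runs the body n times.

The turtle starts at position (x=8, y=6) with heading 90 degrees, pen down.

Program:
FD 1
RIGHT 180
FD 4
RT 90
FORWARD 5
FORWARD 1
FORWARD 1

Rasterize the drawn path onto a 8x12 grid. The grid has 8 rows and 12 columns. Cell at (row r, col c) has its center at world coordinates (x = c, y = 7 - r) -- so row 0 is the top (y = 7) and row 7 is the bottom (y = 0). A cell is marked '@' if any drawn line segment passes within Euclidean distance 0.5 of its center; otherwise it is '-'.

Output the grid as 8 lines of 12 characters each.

Segment 0: (8,6) -> (8,7)
Segment 1: (8,7) -> (8,3)
Segment 2: (8,3) -> (3,3)
Segment 3: (3,3) -> (2,3)
Segment 4: (2,3) -> (1,3)

Answer: --------@---
--------@---
--------@---
--------@---
-@@@@@@@@---
------------
------------
------------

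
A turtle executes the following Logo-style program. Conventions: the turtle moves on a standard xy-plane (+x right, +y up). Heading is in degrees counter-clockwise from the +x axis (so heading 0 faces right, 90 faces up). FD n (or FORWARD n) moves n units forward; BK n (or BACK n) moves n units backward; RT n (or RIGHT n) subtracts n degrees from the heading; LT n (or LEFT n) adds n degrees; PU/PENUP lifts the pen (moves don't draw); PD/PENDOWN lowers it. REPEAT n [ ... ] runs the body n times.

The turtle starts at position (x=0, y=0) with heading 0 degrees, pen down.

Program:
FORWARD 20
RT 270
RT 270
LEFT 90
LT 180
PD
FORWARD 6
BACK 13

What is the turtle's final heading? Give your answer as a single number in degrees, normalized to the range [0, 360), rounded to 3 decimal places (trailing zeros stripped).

Answer: 90

Derivation:
Executing turtle program step by step:
Start: pos=(0,0), heading=0, pen down
FD 20: (0,0) -> (20,0) [heading=0, draw]
RT 270: heading 0 -> 90
RT 270: heading 90 -> 180
LT 90: heading 180 -> 270
LT 180: heading 270 -> 90
PD: pen down
FD 6: (20,0) -> (20,6) [heading=90, draw]
BK 13: (20,6) -> (20,-7) [heading=90, draw]
Final: pos=(20,-7), heading=90, 3 segment(s) drawn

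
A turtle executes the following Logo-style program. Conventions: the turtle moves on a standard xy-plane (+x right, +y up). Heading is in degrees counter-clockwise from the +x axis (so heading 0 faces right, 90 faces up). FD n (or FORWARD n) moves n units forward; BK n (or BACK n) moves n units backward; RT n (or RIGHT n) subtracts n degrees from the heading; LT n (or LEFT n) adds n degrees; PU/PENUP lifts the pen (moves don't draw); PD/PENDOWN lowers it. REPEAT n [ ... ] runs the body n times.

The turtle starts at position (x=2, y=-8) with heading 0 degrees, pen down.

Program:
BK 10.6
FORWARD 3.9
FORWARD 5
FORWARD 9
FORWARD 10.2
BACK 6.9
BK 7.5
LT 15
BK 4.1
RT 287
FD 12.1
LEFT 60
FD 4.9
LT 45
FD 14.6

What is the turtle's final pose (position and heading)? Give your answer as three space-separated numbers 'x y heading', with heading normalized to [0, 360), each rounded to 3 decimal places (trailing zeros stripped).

Executing turtle program step by step:
Start: pos=(2,-8), heading=0, pen down
BK 10.6: (2,-8) -> (-8.6,-8) [heading=0, draw]
FD 3.9: (-8.6,-8) -> (-4.7,-8) [heading=0, draw]
FD 5: (-4.7,-8) -> (0.3,-8) [heading=0, draw]
FD 9: (0.3,-8) -> (9.3,-8) [heading=0, draw]
FD 10.2: (9.3,-8) -> (19.5,-8) [heading=0, draw]
BK 6.9: (19.5,-8) -> (12.6,-8) [heading=0, draw]
BK 7.5: (12.6,-8) -> (5.1,-8) [heading=0, draw]
LT 15: heading 0 -> 15
BK 4.1: (5.1,-8) -> (1.14,-9.061) [heading=15, draw]
RT 287: heading 15 -> 88
FD 12.1: (1.14,-9.061) -> (1.562,3.031) [heading=88, draw]
LT 60: heading 88 -> 148
FD 4.9: (1.562,3.031) -> (-2.593,5.628) [heading=148, draw]
LT 45: heading 148 -> 193
FD 14.6: (-2.593,5.628) -> (-16.819,2.344) [heading=193, draw]
Final: pos=(-16.819,2.344), heading=193, 11 segment(s) drawn

Answer: -16.819 2.344 193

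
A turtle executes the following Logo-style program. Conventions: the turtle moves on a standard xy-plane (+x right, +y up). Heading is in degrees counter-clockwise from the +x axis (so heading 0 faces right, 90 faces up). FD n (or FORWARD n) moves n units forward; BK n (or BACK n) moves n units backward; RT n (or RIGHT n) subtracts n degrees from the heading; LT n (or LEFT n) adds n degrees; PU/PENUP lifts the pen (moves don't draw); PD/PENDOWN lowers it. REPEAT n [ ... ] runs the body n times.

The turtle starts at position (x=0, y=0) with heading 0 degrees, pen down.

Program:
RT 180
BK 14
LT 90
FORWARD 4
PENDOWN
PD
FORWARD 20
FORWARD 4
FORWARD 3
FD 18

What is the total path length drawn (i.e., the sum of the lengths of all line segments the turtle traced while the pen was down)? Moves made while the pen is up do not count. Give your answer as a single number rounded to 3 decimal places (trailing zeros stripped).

Executing turtle program step by step:
Start: pos=(0,0), heading=0, pen down
RT 180: heading 0 -> 180
BK 14: (0,0) -> (14,0) [heading=180, draw]
LT 90: heading 180 -> 270
FD 4: (14,0) -> (14,-4) [heading=270, draw]
PD: pen down
PD: pen down
FD 20: (14,-4) -> (14,-24) [heading=270, draw]
FD 4: (14,-24) -> (14,-28) [heading=270, draw]
FD 3: (14,-28) -> (14,-31) [heading=270, draw]
FD 18: (14,-31) -> (14,-49) [heading=270, draw]
Final: pos=(14,-49), heading=270, 6 segment(s) drawn

Segment lengths:
  seg 1: (0,0) -> (14,0), length = 14
  seg 2: (14,0) -> (14,-4), length = 4
  seg 3: (14,-4) -> (14,-24), length = 20
  seg 4: (14,-24) -> (14,-28), length = 4
  seg 5: (14,-28) -> (14,-31), length = 3
  seg 6: (14,-31) -> (14,-49), length = 18
Total = 63

Answer: 63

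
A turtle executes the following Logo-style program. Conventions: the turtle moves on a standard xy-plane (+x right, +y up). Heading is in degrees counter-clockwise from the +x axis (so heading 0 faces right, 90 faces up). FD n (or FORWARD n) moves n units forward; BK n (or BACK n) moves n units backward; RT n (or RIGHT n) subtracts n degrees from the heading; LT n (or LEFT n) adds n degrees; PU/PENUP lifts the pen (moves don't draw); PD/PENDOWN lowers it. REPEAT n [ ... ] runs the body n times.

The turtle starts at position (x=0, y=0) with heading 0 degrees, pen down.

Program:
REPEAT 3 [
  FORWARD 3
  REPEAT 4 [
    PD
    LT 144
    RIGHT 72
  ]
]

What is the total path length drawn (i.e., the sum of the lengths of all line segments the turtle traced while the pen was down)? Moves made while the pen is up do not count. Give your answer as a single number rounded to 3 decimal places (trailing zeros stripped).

Executing turtle program step by step:
Start: pos=(0,0), heading=0, pen down
REPEAT 3 [
  -- iteration 1/3 --
  FD 3: (0,0) -> (3,0) [heading=0, draw]
  REPEAT 4 [
    -- iteration 1/4 --
    PD: pen down
    LT 144: heading 0 -> 144
    RT 72: heading 144 -> 72
    -- iteration 2/4 --
    PD: pen down
    LT 144: heading 72 -> 216
    RT 72: heading 216 -> 144
    -- iteration 3/4 --
    PD: pen down
    LT 144: heading 144 -> 288
    RT 72: heading 288 -> 216
    -- iteration 4/4 --
    PD: pen down
    LT 144: heading 216 -> 0
    RT 72: heading 0 -> 288
  ]
  -- iteration 2/3 --
  FD 3: (3,0) -> (3.927,-2.853) [heading=288, draw]
  REPEAT 4 [
    -- iteration 1/4 --
    PD: pen down
    LT 144: heading 288 -> 72
    RT 72: heading 72 -> 0
    -- iteration 2/4 --
    PD: pen down
    LT 144: heading 0 -> 144
    RT 72: heading 144 -> 72
    -- iteration 3/4 --
    PD: pen down
    LT 144: heading 72 -> 216
    RT 72: heading 216 -> 144
    -- iteration 4/4 --
    PD: pen down
    LT 144: heading 144 -> 288
    RT 72: heading 288 -> 216
  ]
  -- iteration 3/3 --
  FD 3: (3.927,-2.853) -> (1.5,-4.617) [heading=216, draw]
  REPEAT 4 [
    -- iteration 1/4 --
    PD: pen down
    LT 144: heading 216 -> 0
    RT 72: heading 0 -> 288
    -- iteration 2/4 --
    PD: pen down
    LT 144: heading 288 -> 72
    RT 72: heading 72 -> 0
    -- iteration 3/4 --
    PD: pen down
    LT 144: heading 0 -> 144
    RT 72: heading 144 -> 72
    -- iteration 4/4 --
    PD: pen down
    LT 144: heading 72 -> 216
    RT 72: heading 216 -> 144
  ]
]
Final: pos=(1.5,-4.617), heading=144, 3 segment(s) drawn

Segment lengths:
  seg 1: (0,0) -> (3,0), length = 3
  seg 2: (3,0) -> (3.927,-2.853), length = 3
  seg 3: (3.927,-2.853) -> (1.5,-4.617), length = 3
Total = 9

Answer: 9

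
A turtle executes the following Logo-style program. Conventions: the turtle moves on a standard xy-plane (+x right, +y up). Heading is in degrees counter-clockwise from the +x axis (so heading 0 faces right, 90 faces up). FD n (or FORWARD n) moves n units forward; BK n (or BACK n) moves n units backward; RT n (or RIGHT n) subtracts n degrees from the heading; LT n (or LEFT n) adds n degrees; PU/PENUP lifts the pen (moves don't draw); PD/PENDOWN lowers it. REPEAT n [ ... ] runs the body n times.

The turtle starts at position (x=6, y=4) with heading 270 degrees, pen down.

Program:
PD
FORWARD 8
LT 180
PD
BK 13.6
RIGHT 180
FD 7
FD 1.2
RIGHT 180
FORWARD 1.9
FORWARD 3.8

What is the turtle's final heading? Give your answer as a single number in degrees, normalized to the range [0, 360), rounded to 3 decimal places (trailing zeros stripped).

Answer: 90

Derivation:
Executing turtle program step by step:
Start: pos=(6,4), heading=270, pen down
PD: pen down
FD 8: (6,4) -> (6,-4) [heading=270, draw]
LT 180: heading 270 -> 90
PD: pen down
BK 13.6: (6,-4) -> (6,-17.6) [heading=90, draw]
RT 180: heading 90 -> 270
FD 7: (6,-17.6) -> (6,-24.6) [heading=270, draw]
FD 1.2: (6,-24.6) -> (6,-25.8) [heading=270, draw]
RT 180: heading 270 -> 90
FD 1.9: (6,-25.8) -> (6,-23.9) [heading=90, draw]
FD 3.8: (6,-23.9) -> (6,-20.1) [heading=90, draw]
Final: pos=(6,-20.1), heading=90, 6 segment(s) drawn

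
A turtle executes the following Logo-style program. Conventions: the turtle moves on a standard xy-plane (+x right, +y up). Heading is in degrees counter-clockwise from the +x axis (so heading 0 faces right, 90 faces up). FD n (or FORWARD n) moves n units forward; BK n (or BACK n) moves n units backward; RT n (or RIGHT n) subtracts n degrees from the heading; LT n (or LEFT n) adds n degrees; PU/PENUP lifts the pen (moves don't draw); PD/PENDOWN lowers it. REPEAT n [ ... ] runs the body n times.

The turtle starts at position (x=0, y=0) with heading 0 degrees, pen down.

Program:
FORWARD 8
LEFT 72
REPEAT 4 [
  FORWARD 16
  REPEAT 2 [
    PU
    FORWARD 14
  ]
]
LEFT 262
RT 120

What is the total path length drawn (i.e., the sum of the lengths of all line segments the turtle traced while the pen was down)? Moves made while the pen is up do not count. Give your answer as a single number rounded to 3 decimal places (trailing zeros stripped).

Executing turtle program step by step:
Start: pos=(0,0), heading=0, pen down
FD 8: (0,0) -> (8,0) [heading=0, draw]
LT 72: heading 0 -> 72
REPEAT 4 [
  -- iteration 1/4 --
  FD 16: (8,0) -> (12.944,15.217) [heading=72, draw]
  REPEAT 2 [
    -- iteration 1/2 --
    PU: pen up
    FD 14: (12.944,15.217) -> (17.271,28.532) [heading=72, move]
    -- iteration 2/2 --
    PU: pen up
    FD 14: (17.271,28.532) -> (21.597,41.846) [heading=72, move]
  ]
  -- iteration 2/4 --
  FD 16: (21.597,41.846) -> (26.541,57.063) [heading=72, move]
  REPEAT 2 [
    -- iteration 1/2 --
    PU: pen up
    FD 14: (26.541,57.063) -> (30.867,70.378) [heading=72, move]
    -- iteration 2/2 --
    PU: pen up
    FD 14: (30.867,70.378) -> (35.193,83.693) [heading=72, move]
  ]
  -- iteration 3/4 --
  FD 16: (35.193,83.693) -> (40.138,98.91) [heading=72, move]
  REPEAT 2 [
    -- iteration 1/2 --
    PU: pen up
    FD 14: (40.138,98.91) -> (44.464,112.225) [heading=72, move]
    -- iteration 2/2 --
    PU: pen up
    FD 14: (44.464,112.225) -> (48.79,125.539) [heading=72, move]
  ]
  -- iteration 4/4 --
  FD 16: (48.79,125.539) -> (53.735,140.756) [heading=72, move]
  REPEAT 2 [
    -- iteration 1/2 --
    PU: pen up
    FD 14: (53.735,140.756) -> (58.061,154.071) [heading=72, move]
    -- iteration 2/2 --
    PU: pen up
    FD 14: (58.061,154.071) -> (62.387,167.386) [heading=72, move]
  ]
]
LT 262: heading 72 -> 334
RT 120: heading 334 -> 214
Final: pos=(62.387,167.386), heading=214, 2 segment(s) drawn

Segment lengths:
  seg 1: (0,0) -> (8,0), length = 8
  seg 2: (8,0) -> (12.944,15.217), length = 16
Total = 24

Answer: 24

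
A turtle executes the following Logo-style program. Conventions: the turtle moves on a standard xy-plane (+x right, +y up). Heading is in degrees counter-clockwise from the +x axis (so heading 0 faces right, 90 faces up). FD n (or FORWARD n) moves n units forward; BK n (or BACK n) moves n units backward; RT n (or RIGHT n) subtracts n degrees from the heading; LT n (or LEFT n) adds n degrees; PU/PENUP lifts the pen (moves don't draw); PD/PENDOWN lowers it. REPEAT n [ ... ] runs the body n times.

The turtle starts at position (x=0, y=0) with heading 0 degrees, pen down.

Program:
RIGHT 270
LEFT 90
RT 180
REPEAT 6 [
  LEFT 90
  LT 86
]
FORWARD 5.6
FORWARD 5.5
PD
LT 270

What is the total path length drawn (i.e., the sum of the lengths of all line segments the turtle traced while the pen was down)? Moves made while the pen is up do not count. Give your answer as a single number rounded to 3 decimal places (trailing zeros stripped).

Answer: 11.1

Derivation:
Executing turtle program step by step:
Start: pos=(0,0), heading=0, pen down
RT 270: heading 0 -> 90
LT 90: heading 90 -> 180
RT 180: heading 180 -> 0
REPEAT 6 [
  -- iteration 1/6 --
  LT 90: heading 0 -> 90
  LT 86: heading 90 -> 176
  -- iteration 2/6 --
  LT 90: heading 176 -> 266
  LT 86: heading 266 -> 352
  -- iteration 3/6 --
  LT 90: heading 352 -> 82
  LT 86: heading 82 -> 168
  -- iteration 4/6 --
  LT 90: heading 168 -> 258
  LT 86: heading 258 -> 344
  -- iteration 5/6 --
  LT 90: heading 344 -> 74
  LT 86: heading 74 -> 160
  -- iteration 6/6 --
  LT 90: heading 160 -> 250
  LT 86: heading 250 -> 336
]
FD 5.6: (0,0) -> (5.116,-2.278) [heading=336, draw]
FD 5.5: (5.116,-2.278) -> (10.14,-4.515) [heading=336, draw]
PD: pen down
LT 270: heading 336 -> 246
Final: pos=(10.14,-4.515), heading=246, 2 segment(s) drawn

Segment lengths:
  seg 1: (0,0) -> (5.116,-2.278), length = 5.6
  seg 2: (5.116,-2.278) -> (10.14,-4.515), length = 5.5
Total = 11.1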